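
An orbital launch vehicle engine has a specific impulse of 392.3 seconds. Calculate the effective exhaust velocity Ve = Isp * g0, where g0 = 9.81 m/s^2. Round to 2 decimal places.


Step 1: Ve = Isp * g0 = 392.3 * 9.81
Step 2: Ve = 3848.46 m/s

3848.46


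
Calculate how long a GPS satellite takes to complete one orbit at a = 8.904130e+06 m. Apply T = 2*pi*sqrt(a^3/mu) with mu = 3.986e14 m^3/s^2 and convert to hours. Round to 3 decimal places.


Step 1: a^3 / mu = 7.059509e+20 / 3.986e14 = 1.771076e+06
Step 2: sqrt(1.771076e+06) = 1330.8178 s
Step 3: T = 2*pi * 1330.8178 = 8361.77 s
Step 4: T in hours = 8361.77 / 3600 = 2.323 hours

2.323


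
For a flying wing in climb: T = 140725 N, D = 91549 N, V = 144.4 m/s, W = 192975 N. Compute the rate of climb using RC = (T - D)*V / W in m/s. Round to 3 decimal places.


Step 1: Excess thrust = T - D = 140725 - 91549 = 49176 N
Step 2: Excess power = 49176 * 144.4 = 7101014.4 W
Step 3: RC = 7101014.4 / 192975 = 36.798 m/s

36.798


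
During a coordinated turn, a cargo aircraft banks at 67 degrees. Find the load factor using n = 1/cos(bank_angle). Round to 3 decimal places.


Step 1: Convert 67 degrees to radians = 1.169371
Step 2: cos(67 deg) = 0.390731
Step 3: n = 1 / 0.390731 = 2.559

2.559


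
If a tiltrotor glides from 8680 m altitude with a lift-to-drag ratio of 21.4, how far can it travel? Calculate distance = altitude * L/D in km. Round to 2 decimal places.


Step 1: Glide distance = altitude * L/D = 8680 * 21.4 = 185752.0 m
Step 2: Convert to km: 185752.0 / 1000 = 185.75 km

185.75


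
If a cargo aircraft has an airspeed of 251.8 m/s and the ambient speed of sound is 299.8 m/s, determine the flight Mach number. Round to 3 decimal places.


Step 1: M = V / a = 251.8 / 299.8
Step 2: M = 0.840

0.840


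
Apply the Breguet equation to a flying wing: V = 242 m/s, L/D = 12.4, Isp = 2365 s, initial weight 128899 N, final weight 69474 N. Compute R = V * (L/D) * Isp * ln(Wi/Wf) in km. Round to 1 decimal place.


Step 1: Coefficient = V * (L/D) * Isp = 242 * 12.4 * 2365 = 7096892.0 m
Step 2: Wi/Wf = 128899 / 69474 = 1.855356
Step 3: ln(1.855356) = 0.618077
Step 4: R = 7096892.0 * 0.618077 = 4386422.7 m = 4386.4 km

4386.4


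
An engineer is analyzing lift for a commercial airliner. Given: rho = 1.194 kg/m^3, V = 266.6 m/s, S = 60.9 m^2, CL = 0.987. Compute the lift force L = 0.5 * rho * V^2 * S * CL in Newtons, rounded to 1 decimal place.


Step 1: Calculate dynamic pressure q = 0.5 * 1.194 * 266.6^2 = 0.5 * 1.194 * 71075.56 = 42432.1093 Pa
Step 2: Multiply by wing area and lift coefficient: L = 42432.1093 * 60.9 * 0.987
Step 3: L = 2584115.4576 * 0.987 = 2550522.0 N

2550522.0


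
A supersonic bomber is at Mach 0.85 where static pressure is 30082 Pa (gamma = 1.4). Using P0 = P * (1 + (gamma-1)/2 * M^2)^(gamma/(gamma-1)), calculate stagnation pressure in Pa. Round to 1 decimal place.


Step 1: (gamma-1)/2 * M^2 = 0.2 * 0.7225 = 0.1445
Step 2: 1 + 0.1445 = 1.1445
Step 3: Exponent gamma/(gamma-1) = 3.5
Step 4: P0 = 30082 * 1.1445^3.5 = 48246.1 Pa

48246.1


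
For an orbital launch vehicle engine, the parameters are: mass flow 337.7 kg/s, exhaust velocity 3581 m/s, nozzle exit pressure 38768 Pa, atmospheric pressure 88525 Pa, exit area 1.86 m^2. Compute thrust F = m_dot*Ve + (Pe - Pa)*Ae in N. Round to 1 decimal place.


Step 1: Momentum thrust = m_dot * Ve = 337.7 * 3581 = 1209303.7 N
Step 2: Pressure thrust = (Pe - Pa) * Ae = (38768 - 88525) * 1.86 = -92548.02 N
Step 3: Total thrust F = 1209303.7 + -92548.02 = 1116755.7 N

1116755.7


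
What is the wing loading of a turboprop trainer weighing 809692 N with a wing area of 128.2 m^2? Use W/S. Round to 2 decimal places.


Step 1: Wing loading = W / S = 809692 / 128.2
Step 2: Wing loading = 6315.85 N/m^2

6315.85


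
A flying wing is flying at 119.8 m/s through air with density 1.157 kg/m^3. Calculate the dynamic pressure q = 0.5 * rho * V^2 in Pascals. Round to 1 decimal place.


Step 1: V^2 = 119.8^2 = 14352.04
Step 2: q = 0.5 * 1.157 * 14352.04
Step 3: q = 8302.7 Pa

8302.7


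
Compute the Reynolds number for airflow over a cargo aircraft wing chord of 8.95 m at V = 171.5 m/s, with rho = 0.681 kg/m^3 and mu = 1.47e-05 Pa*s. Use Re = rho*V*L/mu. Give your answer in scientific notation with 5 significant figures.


Step 1: Numerator = rho * V * L = 0.681 * 171.5 * 8.95 = 1045.283925
Step 2: Re = 1045.283925 / 1.47e-05
Step 3: Re = 7.1108e+07

7.1108e+07


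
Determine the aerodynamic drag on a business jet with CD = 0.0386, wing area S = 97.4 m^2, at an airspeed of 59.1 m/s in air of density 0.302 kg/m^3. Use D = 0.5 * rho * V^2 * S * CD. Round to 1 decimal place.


Step 1: Dynamic pressure q = 0.5 * 0.302 * 59.1^2 = 527.4143 Pa
Step 2: Drag D = q * S * CD = 527.4143 * 97.4 * 0.0386
Step 3: D = 1982.9 N

1982.9


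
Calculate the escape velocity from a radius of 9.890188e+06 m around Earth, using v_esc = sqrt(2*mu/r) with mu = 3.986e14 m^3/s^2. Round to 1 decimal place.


Step 1: 2*mu/r = 2 * 3.986e14 / 9.890188e+06 = 80605141.1763
Step 2: v_esc = sqrt(80605141.1763) = 8978.0 m/s

8978.0


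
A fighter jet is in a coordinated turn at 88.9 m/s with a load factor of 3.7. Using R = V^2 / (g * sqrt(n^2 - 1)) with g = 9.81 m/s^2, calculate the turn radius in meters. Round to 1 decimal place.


Step 1: V^2 = 88.9^2 = 7903.21
Step 2: n^2 - 1 = 3.7^2 - 1 = 12.69
Step 3: sqrt(12.69) = 3.562303
Step 4: R = 7903.21 / (9.81 * 3.562303) = 226.2 m

226.2


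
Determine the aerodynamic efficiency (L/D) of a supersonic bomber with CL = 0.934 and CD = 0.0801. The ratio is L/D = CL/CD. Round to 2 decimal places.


Step 1: L/D = CL / CD = 0.934 / 0.0801
Step 2: L/D = 11.66

11.66


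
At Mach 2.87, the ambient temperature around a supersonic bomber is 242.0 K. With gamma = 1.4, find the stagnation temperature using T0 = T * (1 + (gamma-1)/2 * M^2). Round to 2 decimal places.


Step 1: (gamma-1)/2 = 0.2
Step 2: M^2 = 8.2369
Step 3: 1 + 0.2 * 8.2369 = 2.64738
Step 4: T0 = 242.0 * 2.64738 = 640.67 K

640.67


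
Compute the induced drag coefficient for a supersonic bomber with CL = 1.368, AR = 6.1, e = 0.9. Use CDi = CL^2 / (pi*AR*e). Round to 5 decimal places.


Step 1: CL^2 = 1.368^2 = 1.871424
Step 2: pi * AR * e = 3.14159 * 6.1 * 0.9 = 17.247344
Step 3: CDi = 1.871424 / 17.247344 = 0.10851

0.10851


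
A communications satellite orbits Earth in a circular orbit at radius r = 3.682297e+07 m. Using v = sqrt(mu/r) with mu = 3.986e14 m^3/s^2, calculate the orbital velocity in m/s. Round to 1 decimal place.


Step 1: mu / r = 3.986e14 / 3.682297e+07 = 10824765.0855
Step 2: v = sqrt(10824765.0855) = 3290.1 m/s

3290.1


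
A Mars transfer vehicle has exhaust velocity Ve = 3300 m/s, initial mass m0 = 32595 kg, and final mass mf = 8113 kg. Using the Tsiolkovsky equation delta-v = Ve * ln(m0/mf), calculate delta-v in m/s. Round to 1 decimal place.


Step 1: Mass ratio m0/mf = 32595 / 8113 = 4.017626
Step 2: ln(4.017626) = 1.390691
Step 3: delta-v = 3300 * 1.390691 = 4589.3 m/s

4589.3


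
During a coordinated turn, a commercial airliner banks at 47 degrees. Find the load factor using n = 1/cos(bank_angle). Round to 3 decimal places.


Step 1: Convert 47 degrees to radians = 0.820305
Step 2: cos(47 deg) = 0.681998
Step 3: n = 1 / 0.681998 = 1.466

1.466


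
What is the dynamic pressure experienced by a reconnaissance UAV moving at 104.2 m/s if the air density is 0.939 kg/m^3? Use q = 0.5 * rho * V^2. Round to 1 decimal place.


Step 1: V^2 = 104.2^2 = 10857.64
Step 2: q = 0.5 * 0.939 * 10857.64
Step 3: q = 5097.7 Pa

5097.7


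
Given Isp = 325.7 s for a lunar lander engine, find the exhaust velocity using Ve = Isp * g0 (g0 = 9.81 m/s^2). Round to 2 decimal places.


Step 1: Ve = Isp * g0 = 325.7 * 9.81
Step 2: Ve = 3195.12 m/s

3195.12


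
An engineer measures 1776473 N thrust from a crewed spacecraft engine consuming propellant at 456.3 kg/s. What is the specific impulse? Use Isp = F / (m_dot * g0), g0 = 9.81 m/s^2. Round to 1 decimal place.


Step 1: m_dot * g0 = 456.3 * 9.81 = 4476.3
Step 2: Isp = 1776473 / 4476.3 = 396.9 s

396.9


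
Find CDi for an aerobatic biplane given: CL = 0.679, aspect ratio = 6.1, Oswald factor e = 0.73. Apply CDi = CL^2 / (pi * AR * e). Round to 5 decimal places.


Step 1: CL^2 = 0.679^2 = 0.461041
Step 2: pi * AR * e = 3.14159 * 6.1 * 0.73 = 13.989512
Step 3: CDi = 0.461041 / 13.989512 = 0.03296

0.03296


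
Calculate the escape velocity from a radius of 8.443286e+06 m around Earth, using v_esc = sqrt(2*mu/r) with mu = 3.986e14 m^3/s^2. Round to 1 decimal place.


Step 1: 2*mu/r = 2 * 3.986e14 / 8.443286e+06 = 94418215.8463
Step 2: v_esc = sqrt(94418215.8463) = 9716.9 m/s

9716.9


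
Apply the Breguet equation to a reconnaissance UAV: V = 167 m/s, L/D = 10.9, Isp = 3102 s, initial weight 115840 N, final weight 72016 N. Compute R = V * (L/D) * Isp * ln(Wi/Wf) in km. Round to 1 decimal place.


Step 1: Coefficient = V * (L/D) * Isp = 167 * 10.9 * 3102 = 5646570.6 m
Step 2: Wi/Wf = 115840 / 72016 = 1.608531
Step 3: ln(1.608531) = 0.475322
Step 4: R = 5646570.6 * 0.475322 = 2683937.0 m = 2683.9 km

2683.9


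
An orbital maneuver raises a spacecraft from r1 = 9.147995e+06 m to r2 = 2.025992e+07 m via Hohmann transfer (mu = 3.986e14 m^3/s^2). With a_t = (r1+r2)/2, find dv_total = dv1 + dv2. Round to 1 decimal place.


Step 1: Transfer semi-major axis a_t = (9.147995e+06 + 2.025992e+07) / 2 = 1.470396e+07 m
Step 2: v1 (circular at r1) = sqrt(mu/r1) = 6600.94 m/s
Step 3: v_t1 = sqrt(mu*(2/r1 - 1/a_t)) = 7748.32 m/s
Step 4: dv1 = |7748.32 - 6600.94| = 1147.38 m/s
Step 5: v2 (circular at r2) = 4435.57 m/s, v_t2 = 3498.61 m/s
Step 6: dv2 = |4435.57 - 3498.61| = 936.96 m/s
Step 7: Total delta-v = 1147.38 + 936.96 = 2084.3 m/s

2084.3


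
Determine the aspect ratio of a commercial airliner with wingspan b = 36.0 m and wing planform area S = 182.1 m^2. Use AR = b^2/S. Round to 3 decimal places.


Step 1: b^2 = 36.0^2 = 1296.0
Step 2: AR = 1296.0 / 182.1 = 7.117

7.117


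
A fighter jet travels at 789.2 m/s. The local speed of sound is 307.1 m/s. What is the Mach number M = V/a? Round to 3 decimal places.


Step 1: M = V / a = 789.2 / 307.1
Step 2: M = 2.570

2.570


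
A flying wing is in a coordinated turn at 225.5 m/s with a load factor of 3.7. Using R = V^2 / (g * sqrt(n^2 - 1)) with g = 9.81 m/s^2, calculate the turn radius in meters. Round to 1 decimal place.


Step 1: V^2 = 225.5^2 = 50850.25
Step 2: n^2 - 1 = 3.7^2 - 1 = 12.69
Step 3: sqrt(12.69) = 3.562303
Step 4: R = 50850.25 / (9.81 * 3.562303) = 1455.1 m

1455.1


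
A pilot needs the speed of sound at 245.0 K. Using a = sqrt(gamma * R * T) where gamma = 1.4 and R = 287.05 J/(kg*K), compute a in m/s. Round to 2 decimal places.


Step 1: gamma * R * T = 1.4 * 287.05 * 245.0 = 98458.15
Step 2: a = sqrt(98458.15) = 313.78 m/s

313.78


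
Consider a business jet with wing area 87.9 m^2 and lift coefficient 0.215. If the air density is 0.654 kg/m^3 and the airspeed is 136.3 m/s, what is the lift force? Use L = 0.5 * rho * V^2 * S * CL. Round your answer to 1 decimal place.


Step 1: Calculate dynamic pressure q = 0.5 * 0.654 * 136.3^2 = 0.5 * 0.654 * 18577.69 = 6074.9046 Pa
Step 2: Multiply by wing area and lift coefficient: L = 6074.9046 * 87.9 * 0.215
Step 3: L = 533984.117 * 0.215 = 114806.6 N

114806.6


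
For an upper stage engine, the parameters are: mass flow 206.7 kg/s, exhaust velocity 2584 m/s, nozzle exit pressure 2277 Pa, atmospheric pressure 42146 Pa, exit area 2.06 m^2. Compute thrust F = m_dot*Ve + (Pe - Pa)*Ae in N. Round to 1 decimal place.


Step 1: Momentum thrust = m_dot * Ve = 206.7 * 2584 = 534112.8 N
Step 2: Pressure thrust = (Pe - Pa) * Ae = (2277 - 42146) * 2.06 = -82130.14 N
Step 3: Total thrust F = 534112.8 + -82130.14 = 451982.7 N

451982.7


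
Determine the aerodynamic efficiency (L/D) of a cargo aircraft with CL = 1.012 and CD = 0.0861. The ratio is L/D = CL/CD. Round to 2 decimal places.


Step 1: L/D = CL / CD = 1.012 / 0.0861
Step 2: L/D = 11.75

11.75


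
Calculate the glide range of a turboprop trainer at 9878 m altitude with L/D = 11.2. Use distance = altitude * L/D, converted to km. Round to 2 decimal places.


Step 1: Glide distance = altitude * L/D = 9878 * 11.2 = 110633.6 m
Step 2: Convert to km: 110633.6 / 1000 = 110.63 km

110.63


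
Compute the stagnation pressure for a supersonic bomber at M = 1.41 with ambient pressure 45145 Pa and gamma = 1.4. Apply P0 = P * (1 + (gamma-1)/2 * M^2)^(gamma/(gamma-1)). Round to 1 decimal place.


Step 1: (gamma-1)/2 * M^2 = 0.2 * 1.9881 = 0.39762
Step 2: 1 + 0.39762 = 1.39762
Step 3: Exponent gamma/(gamma-1) = 3.5
Step 4: P0 = 45145 * 1.39762^3.5 = 145704.0 Pa

145704.0


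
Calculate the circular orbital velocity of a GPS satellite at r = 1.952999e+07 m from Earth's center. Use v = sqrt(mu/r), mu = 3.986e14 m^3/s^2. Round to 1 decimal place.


Step 1: mu / r = 3.986e14 / 1.952999e+07 = 20409636.6665
Step 2: v = sqrt(20409636.6665) = 4517.7 m/s

4517.7


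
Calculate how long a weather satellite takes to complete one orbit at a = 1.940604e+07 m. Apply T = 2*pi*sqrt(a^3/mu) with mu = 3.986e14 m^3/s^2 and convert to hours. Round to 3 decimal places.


Step 1: a^3 / mu = 7.308206e+21 / 3.986e14 = 1.833469e+07
Step 2: sqrt(1.833469e+07) = 4281.9021 s
Step 3: T = 2*pi * 4281.9021 = 26903.98 s
Step 4: T in hours = 26903.98 / 3600 = 7.473 hours

7.473


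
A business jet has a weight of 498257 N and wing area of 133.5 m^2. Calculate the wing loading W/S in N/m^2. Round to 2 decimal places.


Step 1: Wing loading = W / S = 498257 / 133.5
Step 2: Wing loading = 3732.26 N/m^2

3732.26


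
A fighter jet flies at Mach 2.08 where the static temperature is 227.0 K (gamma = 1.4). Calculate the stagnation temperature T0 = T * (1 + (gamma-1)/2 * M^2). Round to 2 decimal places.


Step 1: (gamma-1)/2 = 0.2
Step 2: M^2 = 4.3264
Step 3: 1 + 0.2 * 4.3264 = 1.86528
Step 4: T0 = 227.0 * 1.86528 = 423.42 K

423.42


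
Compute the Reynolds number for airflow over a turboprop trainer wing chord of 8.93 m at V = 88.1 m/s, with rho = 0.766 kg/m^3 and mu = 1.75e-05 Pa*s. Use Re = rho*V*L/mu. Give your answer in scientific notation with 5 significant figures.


Step 1: Numerator = rho * V * L = 0.766 * 88.1 * 8.93 = 602.637478
Step 2: Re = 602.637478 / 1.75e-05
Step 3: Re = 3.4436e+07

3.4436e+07


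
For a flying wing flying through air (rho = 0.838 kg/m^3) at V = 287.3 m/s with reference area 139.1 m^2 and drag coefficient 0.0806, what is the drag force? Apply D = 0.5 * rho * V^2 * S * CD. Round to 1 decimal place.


Step 1: Dynamic pressure q = 0.5 * 0.838 * 287.3^2 = 34584.8005 Pa
Step 2: Drag D = q * S * CD = 34584.8005 * 139.1 * 0.0806
Step 3: D = 387746.1 N

387746.1


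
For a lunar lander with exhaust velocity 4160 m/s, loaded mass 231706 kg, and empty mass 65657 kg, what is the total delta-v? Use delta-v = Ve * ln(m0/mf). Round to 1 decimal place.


Step 1: Mass ratio m0/mf = 231706 / 65657 = 3.529037
Step 2: ln(3.529037) = 1.261025
Step 3: delta-v = 4160 * 1.261025 = 5245.9 m/s

5245.9


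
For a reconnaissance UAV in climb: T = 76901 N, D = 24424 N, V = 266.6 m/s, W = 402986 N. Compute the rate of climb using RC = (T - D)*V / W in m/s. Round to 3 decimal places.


Step 1: Excess thrust = T - D = 76901 - 24424 = 52477 N
Step 2: Excess power = 52477 * 266.6 = 13990368.2 W
Step 3: RC = 13990368.2 / 402986 = 34.717 m/s

34.717


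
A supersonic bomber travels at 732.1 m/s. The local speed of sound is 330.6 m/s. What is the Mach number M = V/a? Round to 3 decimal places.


Step 1: M = V / a = 732.1 / 330.6
Step 2: M = 2.214

2.214


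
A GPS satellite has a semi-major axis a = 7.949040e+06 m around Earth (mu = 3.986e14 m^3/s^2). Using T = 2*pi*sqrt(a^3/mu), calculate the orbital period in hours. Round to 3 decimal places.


Step 1: a^3 / mu = 5.022779e+20 / 3.986e14 = 1.260105e+06
Step 2: sqrt(1.260105e+06) = 1122.544 s
Step 3: T = 2*pi * 1122.544 = 7053.15 s
Step 4: T in hours = 7053.15 / 3600 = 1.959 hours

1.959


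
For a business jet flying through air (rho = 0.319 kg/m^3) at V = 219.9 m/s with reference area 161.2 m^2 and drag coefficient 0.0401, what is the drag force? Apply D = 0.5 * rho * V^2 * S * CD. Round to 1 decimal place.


Step 1: Dynamic pressure q = 0.5 * 0.319 * 219.9^2 = 7712.7836 Pa
Step 2: Drag D = q * S * CD = 7712.7836 * 161.2 * 0.0401
Step 3: D = 49856.4 N

49856.4


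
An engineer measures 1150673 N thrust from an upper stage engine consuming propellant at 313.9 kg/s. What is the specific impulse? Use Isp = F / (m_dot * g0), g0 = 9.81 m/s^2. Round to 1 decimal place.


Step 1: m_dot * g0 = 313.9 * 9.81 = 3079.36
Step 2: Isp = 1150673 / 3079.36 = 373.7 s

373.7


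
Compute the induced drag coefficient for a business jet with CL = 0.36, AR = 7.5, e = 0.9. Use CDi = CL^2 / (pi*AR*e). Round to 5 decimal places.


Step 1: CL^2 = 0.36^2 = 0.1296
Step 2: pi * AR * e = 3.14159 * 7.5 * 0.9 = 21.20575
Step 3: CDi = 0.1296 / 21.20575 = 0.00611

0.00611


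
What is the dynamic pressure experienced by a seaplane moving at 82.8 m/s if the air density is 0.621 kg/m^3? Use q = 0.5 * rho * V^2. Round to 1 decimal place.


Step 1: V^2 = 82.8^2 = 6855.84
Step 2: q = 0.5 * 0.621 * 6855.84
Step 3: q = 2128.7 Pa

2128.7


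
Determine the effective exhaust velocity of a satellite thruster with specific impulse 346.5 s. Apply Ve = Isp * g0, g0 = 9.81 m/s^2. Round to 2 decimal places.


Step 1: Ve = Isp * g0 = 346.5 * 9.81
Step 2: Ve = 3399.17 m/s

3399.17


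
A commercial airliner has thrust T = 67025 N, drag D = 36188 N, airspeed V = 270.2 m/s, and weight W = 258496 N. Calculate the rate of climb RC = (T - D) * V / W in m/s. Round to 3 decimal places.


Step 1: Excess thrust = T - D = 67025 - 36188 = 30837 N
Step 2: Excess power = 30837 * 270.2 = 8332157.4 W
Step 3: RC = 8332157.4 / 258496 = 32.233 m/s

32.233


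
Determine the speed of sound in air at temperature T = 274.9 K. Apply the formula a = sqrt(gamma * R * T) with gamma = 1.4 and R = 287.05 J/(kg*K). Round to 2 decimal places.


Step 1: gamma * R * T = 1.4 * 287.05 * 274.9 = 110474.063
Step 2: a = sqrt(110474.063) = 332.38 m/s

332.38


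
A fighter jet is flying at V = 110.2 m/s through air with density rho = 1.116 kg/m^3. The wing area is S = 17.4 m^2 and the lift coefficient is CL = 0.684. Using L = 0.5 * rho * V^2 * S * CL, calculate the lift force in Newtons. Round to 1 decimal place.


Step 1: Calculate dynamic pressure q = 0.5 * 1.116 * 110.2^2 = 0.5 * 1.116 * 12144.04 = 6776.3743 Pa
Step 2: Multiply by wing area and lift coefficient: L = 6776.3743 * 17.4 * 0.684
Step 3: L = 117908.9132 * 0.684 = 80649.7 N

80649.7


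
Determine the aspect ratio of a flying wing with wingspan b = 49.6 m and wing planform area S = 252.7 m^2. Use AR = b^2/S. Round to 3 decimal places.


Step 1: b^2 = 49.6^2 = 2460.16
Step 2: AR = 2460.16 / 252.7 = 9.735

9.735


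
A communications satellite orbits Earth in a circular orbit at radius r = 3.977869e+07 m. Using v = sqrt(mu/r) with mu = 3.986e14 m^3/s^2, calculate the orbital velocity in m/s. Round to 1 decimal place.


Step 1: mu / r = 3.986e14 / 3.977869e+07 = 10020440.5927
Step 2: v = sqrt(10020440.5927) = 3165.5 m/s

3165.5


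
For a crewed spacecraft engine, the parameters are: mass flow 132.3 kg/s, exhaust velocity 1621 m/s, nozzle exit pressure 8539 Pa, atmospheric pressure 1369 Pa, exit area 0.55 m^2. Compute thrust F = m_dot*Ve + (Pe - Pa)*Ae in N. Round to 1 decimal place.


Step 1: Momentum thrust = m_dot * Ve = 132.3 * 1621 = 214458.3 N
Step 2: Pressure thrust = (Pe - Pa) * Ae = (8539 - 1369) * 0.55 = 3943.50 N
Step 3: Total thrust F = 214458.3 + 3943.50 = 218401.8 N

218401.8


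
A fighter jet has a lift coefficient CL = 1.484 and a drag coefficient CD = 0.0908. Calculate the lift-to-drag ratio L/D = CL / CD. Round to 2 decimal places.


Step 1: L/D = CL / CD = 1.484 / 0.0908
Step 2: L/D = 16.34

16.34


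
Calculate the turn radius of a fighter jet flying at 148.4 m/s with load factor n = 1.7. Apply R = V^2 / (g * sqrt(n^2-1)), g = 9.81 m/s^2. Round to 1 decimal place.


Step 1: V^2 = 148.4^2 = 22022.56
Step 2: n^2 - 1 = 1.7^2 - 1 = 1.89
Step 3: sqrt(1.89) = 1.374773
Step 4: R = 22022.56 / (9.81 * 1.374773) = 1632.9 m

1632.9


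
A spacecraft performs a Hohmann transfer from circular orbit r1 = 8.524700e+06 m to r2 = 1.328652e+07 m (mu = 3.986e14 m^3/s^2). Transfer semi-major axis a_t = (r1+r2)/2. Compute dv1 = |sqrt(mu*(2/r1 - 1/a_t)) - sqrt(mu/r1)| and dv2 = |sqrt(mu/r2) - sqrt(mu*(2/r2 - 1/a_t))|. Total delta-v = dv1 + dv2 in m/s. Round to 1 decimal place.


Step 1: Transfer semi-major axis a_t = (8.524700e+06 + 1.328652e+07) / 2 = 1.090561e+07 m
Step 2: v1 (circular at r1) = sqrt(mu/r1) = 6838.0 m/s
Step 3: v_t1 = sqrt(mu*(2/r1 - 1/a_t)) = 7547.61 m/s
Step 4: dv1 = |7547.61 - 6838.0| = 709.61 m/s
Step 5: v2 (circular at r2) = 5477.26 m/s, v_t2 = 4842.59 m/s
Step 6: dv2 = |5477.26 - 4842.59| = 634.67 m/s
Step 7: Total delta-v = 709.61 + 634.67 = 1344.3 m/s

1344.3


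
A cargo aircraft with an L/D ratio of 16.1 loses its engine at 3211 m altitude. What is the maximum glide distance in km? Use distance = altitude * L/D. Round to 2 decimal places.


Step 1: Glide distance = altitude * L/D = 3211 * 16.1 = 51697.1 m
Step 2: Convert to km: 51697.1 / 1000 = 51.70 km

51.70


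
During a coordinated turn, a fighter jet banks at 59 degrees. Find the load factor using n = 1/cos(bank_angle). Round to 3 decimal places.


Step 1: Convert 59 degrees to radians = 1.029744
Step 2: cos(59 deg) = 0.515038
Step 3: n = 1 / 0.515038 = 1.942

1.942


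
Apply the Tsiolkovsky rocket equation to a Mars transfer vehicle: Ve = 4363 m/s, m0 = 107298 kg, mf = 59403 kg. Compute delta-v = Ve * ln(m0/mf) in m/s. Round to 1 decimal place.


Step 1: Mass ratio m0/mf = 107298 / 59403 = 1.806272
Step 2: ln(1.806272) = 0.591265
Step 3: delta-v = 4363 * 0.591265 = 2579.7 m/s

2579.7


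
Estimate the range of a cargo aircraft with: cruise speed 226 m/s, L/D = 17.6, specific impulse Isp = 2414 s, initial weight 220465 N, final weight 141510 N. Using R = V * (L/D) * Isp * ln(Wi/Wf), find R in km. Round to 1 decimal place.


Step 1: Coefficient = V * (L/D) * Isp = 226 * 17.6 * 2414 = 9601926.4 m
Step 2: Wi/Wf = 220465 / 141510 = 1.557946
Step 3: ln(1.557946) = 0.443369
Step 4: R = 9601926.4 * 0.443369 = 4257192.3 m = 4257.2 km

4257.2


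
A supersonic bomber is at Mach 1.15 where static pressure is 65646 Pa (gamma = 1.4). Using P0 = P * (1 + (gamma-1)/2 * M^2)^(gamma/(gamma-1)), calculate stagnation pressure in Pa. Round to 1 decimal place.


Step 1: (gamma-1)/2 * M^2 = 0.2 * 1.3225 = 0.2645
Step 2: 1 + 0.2645 = 1.2645
Step 3: Exponent gamma/(gamma-1) = 3.5
Step 4: P0 = 65646 * 1.2645^3.5 = 149253.4 Pa

149253.4


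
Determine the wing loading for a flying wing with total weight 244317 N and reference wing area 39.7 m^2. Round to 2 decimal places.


Step 1: Wing loading = W / S = 244317 / 39.7
Step 2: Wing loading = 6154.08 N/m^2

6154.08


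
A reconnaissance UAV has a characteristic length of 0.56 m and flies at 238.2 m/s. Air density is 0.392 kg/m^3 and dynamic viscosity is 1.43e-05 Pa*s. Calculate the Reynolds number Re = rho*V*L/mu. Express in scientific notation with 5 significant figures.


Step 1: Numerator = rho * V * L = 0.392 * 238.2 * 0.56 = 52.289664
Step 2: Re = 52.289664 / 1.43e-05
Step 3: Re = 3.6566e+06

3.6566e+06


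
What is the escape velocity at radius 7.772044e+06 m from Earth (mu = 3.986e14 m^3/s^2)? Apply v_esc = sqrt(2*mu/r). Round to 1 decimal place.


Step 1: 2*mu/r = 2 * 3.986e14 / 7.772044e+06 = 102572759.4954
Step 2: v_esc = sqrt(102572759.4954) = 10127.8 m/s

10127.8


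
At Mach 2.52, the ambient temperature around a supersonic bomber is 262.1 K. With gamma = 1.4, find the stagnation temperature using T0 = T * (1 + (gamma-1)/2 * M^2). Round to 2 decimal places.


Step 1: (gamma-1)/2 = 0.2
Step 2: M^2 = 6.3504
Step 3: 1 + 0.2 * 6.3504 = 2.27008
Step 4: T0 = 262.1 * 2.27008 = 594.99 K

594.99


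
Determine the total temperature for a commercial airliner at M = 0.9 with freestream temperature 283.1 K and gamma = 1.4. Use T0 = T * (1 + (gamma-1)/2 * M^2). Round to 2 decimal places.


Step 1: (gamma-1)/2 = 0.2
Step 2: M^2 = 0.81
Step 3: 1 + 0.2 * 0.81 = 1.162
Step 4: T0 = 283.1 * 1.162 = 328.96 K

328.96


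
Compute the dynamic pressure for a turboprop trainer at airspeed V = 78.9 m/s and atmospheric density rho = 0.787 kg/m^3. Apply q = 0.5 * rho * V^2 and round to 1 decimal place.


Step 1: V^2 = 78.9^2 = 6225.21
Step 2: q = 0.5 * 0.787 * 6225.21
Step 3: q = 2449.6 Pa

2449.6


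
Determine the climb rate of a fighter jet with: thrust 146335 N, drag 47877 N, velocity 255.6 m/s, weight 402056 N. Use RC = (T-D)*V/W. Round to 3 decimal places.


Step 1: Excess thrust = T - D = 146335 - 47877 = 98458 N
Step 2: Excess power = 98458 * 255.6 = 25165864.8 W
Step 3: RC = 25165864.8 / 402056 = 62.593 m/s

62.593


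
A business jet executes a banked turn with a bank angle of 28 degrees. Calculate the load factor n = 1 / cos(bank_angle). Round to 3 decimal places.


Step 1: Convert 28 degrees to radians = 0.488692
Step 2: cos(28 deg) = 0.882948
Step 3: n = 1 / 0.882948 = 1.133

1.133


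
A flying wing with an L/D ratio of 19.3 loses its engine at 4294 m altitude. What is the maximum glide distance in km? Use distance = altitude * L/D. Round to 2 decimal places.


Step 1: Glide distance = altitude * L/D = 4294 * 19.3 = 82874.2 m
Step 2: Convert to km: 82874.2 / 1000 = 82.87 km

82.87


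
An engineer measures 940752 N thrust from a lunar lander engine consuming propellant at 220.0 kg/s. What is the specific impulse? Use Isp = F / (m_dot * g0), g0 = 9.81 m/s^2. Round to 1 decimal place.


Step 1: m_dot * g0 = 220.0 * 9.81 = 2158.2
Step 2: Isp = 940752 / 2158.2 = 435.9 s

435.9


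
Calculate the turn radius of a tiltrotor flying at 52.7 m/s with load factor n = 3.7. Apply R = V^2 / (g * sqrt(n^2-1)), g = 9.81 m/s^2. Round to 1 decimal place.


Step 1: V^2 = 52.7^2 = 2777.29
Step 2: n^2 - 1 = 3.7^2 - 1 = 12.69
Step 3: sqrt(12.69) = 3.562303
Step 4: R = 2777.29 / (9.81 * 3.562303) = 79.5 m

79.5


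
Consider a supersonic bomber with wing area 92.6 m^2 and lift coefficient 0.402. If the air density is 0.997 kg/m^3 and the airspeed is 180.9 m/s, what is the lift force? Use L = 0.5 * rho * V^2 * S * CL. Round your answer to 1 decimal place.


Step 1: Calculate dynamic pressure q = 0.5 * 0.997 * 180.9^2 = 0.5 * 0.997 * 32724.81 = 16313.3178 Pa
Step 2: Multiply by wing area and lift coefficient: L = 16313.3178 * 92.6 * 0.402
Step 3: L = 1510613.2269 * 0.402 = 607266.5 N

607266.5


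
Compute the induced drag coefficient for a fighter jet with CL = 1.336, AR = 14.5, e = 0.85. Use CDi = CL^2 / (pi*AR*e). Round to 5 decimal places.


Step 1: CL^2 = 1.336^2 = 1.784896
Step 2: pi * AR * e = 3.14159 * 14.5 * 0.85 = 38.720129
Step 3: CDi = 1.784896 / 38.720129 = 0.04610

0.04610


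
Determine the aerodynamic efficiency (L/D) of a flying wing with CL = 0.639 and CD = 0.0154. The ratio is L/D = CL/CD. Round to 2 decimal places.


Step 1: L/D = CL / CD = 0.639 / 0.0154
Step 2: L/D = 41.49

41.49


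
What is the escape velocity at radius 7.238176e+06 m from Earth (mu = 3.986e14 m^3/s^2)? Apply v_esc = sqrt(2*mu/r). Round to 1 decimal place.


Step 1: 2*mu/r = 2 * 3.986e14 / 7.238176e+06 = 110138244.7733
Step 2: v_esc = sqrt(110138244.7733) = 10494.7 m/s

10494.7


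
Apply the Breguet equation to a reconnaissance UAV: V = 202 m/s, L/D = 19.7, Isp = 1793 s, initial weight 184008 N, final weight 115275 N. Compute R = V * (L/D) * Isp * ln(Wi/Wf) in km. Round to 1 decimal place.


Step 1: Coefficient = V * (L/D) * Isp = 202 * 19.7 * 1793 = 7135064.2 m
Step 2: Wi/Wf = 184008 / 115275 = 1.596252
Step 3: ln(1.596252) = 0.467659
Step 4: R = 7135064.2 * 0.467659 = 3336774.5 m = 3336.8 km

3336.8


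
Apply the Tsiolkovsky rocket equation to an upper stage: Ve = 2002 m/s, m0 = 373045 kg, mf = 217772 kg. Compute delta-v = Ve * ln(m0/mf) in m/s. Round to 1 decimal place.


Step 1: Mass ratio m0/mf = 373045 / 217772 = 1.713007
Step 2: ln(1.713007) = 0.53825
Step 3: delta-v = 2002 * 0.53825 = 1077.6 m/s

1077.6


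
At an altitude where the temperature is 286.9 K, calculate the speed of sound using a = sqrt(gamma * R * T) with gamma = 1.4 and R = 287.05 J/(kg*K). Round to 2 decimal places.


Step 1: gamma * R * T = 1.4 * 287.05 * 286.9 = 115296.503
Step 2: a = sqrt(115296.503) = 339.55 m/s

339.55


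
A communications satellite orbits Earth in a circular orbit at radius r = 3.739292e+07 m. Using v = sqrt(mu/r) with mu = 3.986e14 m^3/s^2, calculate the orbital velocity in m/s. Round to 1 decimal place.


Step 1: mu / r = 3.986e14 / 3.739292e+07 = 10659771.9568
Step 2: v = sqrt(10659771.9568) = 3264.9 m/s

3264.9


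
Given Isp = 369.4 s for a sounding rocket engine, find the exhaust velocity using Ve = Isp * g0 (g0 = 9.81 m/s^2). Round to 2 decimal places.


Step 1: Ve = Isp * g0 = 369.4 * 9.81
Step 2: Ve = 3623.81 m/s

3623.81


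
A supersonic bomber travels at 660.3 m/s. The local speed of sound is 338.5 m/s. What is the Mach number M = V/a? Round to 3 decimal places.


Step 1: M = V / a = 660.3 / 338.5
Step 2: M = 1.951

1.951


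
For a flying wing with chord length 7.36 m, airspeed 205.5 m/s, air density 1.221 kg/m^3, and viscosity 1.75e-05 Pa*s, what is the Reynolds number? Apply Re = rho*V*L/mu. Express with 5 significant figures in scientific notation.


Step 1: Numerator = rho * V * L = 1.221 * 205.5 * 7.36 = 1846.73808
Step 2: Re = 1846.73808 / 1.75e-05
Step 3: Re = 1.0553e+08

1.0553e+08


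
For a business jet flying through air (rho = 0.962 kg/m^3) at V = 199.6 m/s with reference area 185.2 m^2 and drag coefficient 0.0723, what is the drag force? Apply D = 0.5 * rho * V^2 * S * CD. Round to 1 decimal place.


Step 1: Dynamic pressure q = 0.5 * 0.962 * 199.6^2 = 19163.117 Pa
Step 2: Drag D = q * S * CD = 19163.117 * 185.2 * 0.0723
Step 3: D = 256593.4 N

256593.4


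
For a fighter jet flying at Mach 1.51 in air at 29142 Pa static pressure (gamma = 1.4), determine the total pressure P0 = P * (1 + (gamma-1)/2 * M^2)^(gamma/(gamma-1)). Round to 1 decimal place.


Step 1: (gamma-1)/2 * M^2 = 0.2 * 2.2801 = 0.45602
Step 2: 1 + 0.45602 = 1.45602
Step 3: Exponent gamma/(gamma-1) = 3.5
Step 4: P0 = 29142 * 1.45602^3.5 = 108543.8 Pa

108543.8


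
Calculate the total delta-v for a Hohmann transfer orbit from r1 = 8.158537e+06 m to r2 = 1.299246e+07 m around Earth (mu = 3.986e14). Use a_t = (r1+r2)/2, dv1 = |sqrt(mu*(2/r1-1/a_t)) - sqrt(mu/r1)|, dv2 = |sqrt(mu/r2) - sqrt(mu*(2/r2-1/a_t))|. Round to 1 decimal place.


Step 1: Transfer semi-major axis a_t = (8.158537e+06 + 1.299246e+07) / 2 = 1.057550e+07 m
Step 2: v1 (circular at r1) = sqrt(mu/r1) = 6989.76 m/s
Step 3: v_t1 = sqrt(mu*(2/r1 - 1/a_t)) = 7747.43 m/s
Step 4: dv1 = |7747.43 - 6989.76| = 757.67 m/s
Step 5: v2 (circular at r2) = 5538.89 m/s, v_t2 = 4864.95 m/s
Step 6: dv2 = |5538.89 - 4864.95| = 673.94 m/s
Step 7: Total delta-v = 757.67 + 673.94 = 1431.6 m/s

1431.6


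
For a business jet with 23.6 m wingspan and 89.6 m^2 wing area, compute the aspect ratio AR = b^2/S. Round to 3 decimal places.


Step 1: b^2 = 23.6^2 = 556.96
Step 2: AR = 556.96 / 89.6 = 6.216

6.216


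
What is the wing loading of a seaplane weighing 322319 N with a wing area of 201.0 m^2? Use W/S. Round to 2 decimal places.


Step 1: Wing loading = W / S = 322319 / 201.0
Step 2: Wing loading = 1603.58 N/m^2

1603.58


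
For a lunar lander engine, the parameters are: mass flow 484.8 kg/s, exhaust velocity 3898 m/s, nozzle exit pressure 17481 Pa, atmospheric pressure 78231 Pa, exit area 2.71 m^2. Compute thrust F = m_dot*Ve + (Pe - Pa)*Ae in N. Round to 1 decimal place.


Step 1: Momentum thrust = m_dot * Ve = 484.8 * 3898 = 1889750.4 N
Step 2: Pressure thrust = (Pe - Pa) * Ae = (17481 - 78231) * 2.71 = -164632.50 N
Step 3: Total thrust F = 1889750.4 + -164632.50 = 1725117.9 N

1725117.9


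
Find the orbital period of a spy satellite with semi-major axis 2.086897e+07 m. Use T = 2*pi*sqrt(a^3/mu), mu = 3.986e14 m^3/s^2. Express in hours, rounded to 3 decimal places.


Step 1: a^3 / mu = 9.088727e+21 / 3.986e14 = 2.280162e+07
Step 2: sqrt(2.280162e+07) = 4775.1044 s
Step 3: T = 2*pi * 4775.1044 = 30002.87 s
Step 4: T in hours = 30002.87 / 3600 = 8.334 hours

8.334


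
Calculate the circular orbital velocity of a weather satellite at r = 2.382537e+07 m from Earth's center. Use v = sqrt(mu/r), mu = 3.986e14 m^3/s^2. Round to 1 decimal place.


Step 1: mu / r = 3.986e14 / 2.382537e+07 = 16730065.4722
Step 2: v = sqrt(16730065.4722) = 4090.2 m/s

4090.2


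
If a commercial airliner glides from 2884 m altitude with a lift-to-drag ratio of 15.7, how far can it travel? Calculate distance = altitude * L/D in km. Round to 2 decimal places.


Step 1: Glide distance = altitude * L/D = 2884 * 15.7 = 45278.8 m
Step 2: Convert to km: 45278.8 / 1000 = 45.28 km

45.28


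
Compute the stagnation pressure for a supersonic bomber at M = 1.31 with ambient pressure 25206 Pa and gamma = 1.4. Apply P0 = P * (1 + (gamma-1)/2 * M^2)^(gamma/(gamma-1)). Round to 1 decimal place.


Step 1: (gamma-1)/2 * M^2 = 0.2 * 1.7161 = 0.34322
Step 2: 1 + 0.34322 = 1.34322
Step 3: Exponent gamma/(gamma-1) = 3.5
Step 4: P0 = 25206 * 1.34322^3.5 = 70797.7 Pa

70797.7


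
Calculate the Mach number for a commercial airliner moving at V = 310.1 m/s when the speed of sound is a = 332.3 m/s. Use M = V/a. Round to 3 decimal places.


Step 1: M = V / a = 310.1 / 332.3
Step 2: M = 0.933

0.933


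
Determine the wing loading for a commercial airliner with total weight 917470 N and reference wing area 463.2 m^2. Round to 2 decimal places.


Step 1: Wing loading = W / S = 917470 / 463.2
Step 2: Wing loading = 1980.72 N/m^2

1980.72


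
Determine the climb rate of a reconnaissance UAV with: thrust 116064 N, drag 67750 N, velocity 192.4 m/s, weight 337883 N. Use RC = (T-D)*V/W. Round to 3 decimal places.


Step 1: Excess thrust = T - D = 116064 - 67750 = 48314 N
Step 2: Excess power = 48314 * 192.4 = 9295613.6 W
Step 3: RC = 9295613.6 / 337883 = 27.511 m/s

27.511


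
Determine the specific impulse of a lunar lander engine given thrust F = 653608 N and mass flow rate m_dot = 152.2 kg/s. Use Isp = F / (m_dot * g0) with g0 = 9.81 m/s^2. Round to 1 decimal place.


Step 1: m_dot * g0 = 152.2 * 9.81 = 1493.08
Step 2: Isp = 653608 / 1493.08 = 437.8 s

437.8


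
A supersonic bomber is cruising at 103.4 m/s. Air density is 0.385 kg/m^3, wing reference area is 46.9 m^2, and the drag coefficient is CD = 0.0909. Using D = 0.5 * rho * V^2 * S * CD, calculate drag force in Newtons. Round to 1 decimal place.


Step 1: Dynamic pressure q = 0.5 * 0.385 * 103.4^2 = 2058.1253 Pa
Step 2: Drag D = q * S * CD = 2058.1253 * 46.9 * 0.0909
Step 3: D = 8774.2 N

8774.2


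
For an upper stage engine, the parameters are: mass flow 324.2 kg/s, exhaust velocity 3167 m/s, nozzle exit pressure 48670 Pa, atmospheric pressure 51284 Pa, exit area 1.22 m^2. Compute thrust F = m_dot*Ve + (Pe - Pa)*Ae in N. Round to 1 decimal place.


Step 1: Momentum thrust = m_dot * Ve = 324.2 * 3167 = 1026741.4 N
Step 2: Pressure thrust = (Pe - Pa) * Ae = (48670 - 51284) * 1.22 = -3189.08 N
Step 3: Total thrust F = 1026741.4 + -3189.08 = 1023552.3 N

1023552.3


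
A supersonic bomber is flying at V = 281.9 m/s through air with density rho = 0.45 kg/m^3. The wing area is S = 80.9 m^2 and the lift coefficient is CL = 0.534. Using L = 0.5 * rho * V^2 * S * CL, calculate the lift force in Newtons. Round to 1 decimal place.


Step 1: Calculate dynamic pressure q = 0.5 * 0.45 * 281.9^2 = 0.5 * 0.45 * 79467.61 = 17880.2122 Pa
Step 2: Multiply by wing area and lift coefficient: L = 17880.2122 * 80.9 * 0.534
Step 3: L = 1446509.171 * 0.534 = 772435.9 N

772435.9


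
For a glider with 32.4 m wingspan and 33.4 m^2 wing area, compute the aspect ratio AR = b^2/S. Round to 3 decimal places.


Step 1: b^2 = 32.4^2 = 1049.76
Step 2: AR = 1049.76 / 33.4 = 31.430

31.430


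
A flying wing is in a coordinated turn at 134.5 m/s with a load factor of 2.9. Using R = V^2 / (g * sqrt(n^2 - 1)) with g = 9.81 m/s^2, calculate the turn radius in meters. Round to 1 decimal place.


Step 1: V^2 = 134.5^2 = 18090.25
Step 2: n^2 - 1 = 2.9^2 - 1 = 7.41
Step 3: sqrt(7.41) = 2.722132
Step 4: R = 18090.25 / (9.81 * 2.722132) = 677.4 m

677.4


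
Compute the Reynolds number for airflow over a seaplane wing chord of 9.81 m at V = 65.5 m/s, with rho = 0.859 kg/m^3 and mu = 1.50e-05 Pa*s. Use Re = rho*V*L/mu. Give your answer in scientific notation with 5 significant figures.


Step 1: Numerator = rho * V * L = 0.859 * 65.5 * 9.81 = 551.954745
Step 2: Re = 551.954745 / 1.50e-05
Step 3: Re = 3.6797e+07

3.6797e+07


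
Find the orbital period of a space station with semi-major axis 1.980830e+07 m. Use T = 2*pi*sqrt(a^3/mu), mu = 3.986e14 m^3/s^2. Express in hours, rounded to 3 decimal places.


Step 1: a^3 / mu = 7.772158e+21 / 3.986e14 = 1.949864e+07
Step 2: sqrt(1.949864e+07) = 4415.7264 s
Step 3: T = 2*pi * 4415.7264 = 27744.83 s
Step 4: T in hours = 27744.83 / 3600 = 7.707 hours

7.707


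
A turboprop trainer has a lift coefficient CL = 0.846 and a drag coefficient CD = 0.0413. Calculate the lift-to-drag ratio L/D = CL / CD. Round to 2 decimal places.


Step 1: L/D = CL / CD = 0.846 / 0.0413
Step 2: L/D = 20.48

20.48


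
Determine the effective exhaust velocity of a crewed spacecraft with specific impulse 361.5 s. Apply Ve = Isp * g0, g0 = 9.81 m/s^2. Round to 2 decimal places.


Step 1: Ve = Isp * g0 = 361.5 * 9.81
Step 2: Ve = 3546.32 m/s

3546.32


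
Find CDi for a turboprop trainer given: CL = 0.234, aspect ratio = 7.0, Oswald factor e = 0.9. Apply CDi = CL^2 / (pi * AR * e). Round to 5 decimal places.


Step 1: CL^2 = 0.234^2 = 0.054756
Step 2: pi * AR * e = 3.14159 * 7.0 * 0.9 = 19.792034
Step 3: CDi = 0.054756 / 19.792034 = 0.00277

0.00277


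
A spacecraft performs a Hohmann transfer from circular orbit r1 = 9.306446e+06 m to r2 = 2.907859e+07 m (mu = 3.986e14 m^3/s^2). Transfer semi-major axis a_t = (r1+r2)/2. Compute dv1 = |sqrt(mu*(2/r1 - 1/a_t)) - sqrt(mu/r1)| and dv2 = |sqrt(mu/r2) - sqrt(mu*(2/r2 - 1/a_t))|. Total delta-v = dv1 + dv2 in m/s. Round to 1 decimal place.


Step 1: Transfer semi-major axis a_t = (9.306446e+06 + 2.907859e+07) / 2 = 1.919252e+07 m
Step 2: v1 (circular at r1) = sqrt(mu/r1) = 6544.5 m/s
Step 3: v_t1 = sqrt(mu*(2/r1 - 1/a_t)) = 8055.59 m/s
Step 4: dv1 = |8055.59 - 6544.5| = 1511.09 m/s
Step 5: v2 (circular at r2) = 3702.39 m/s, v_t2 = 2578.15 m/s
Step 6: dv2 = |3702.39 - 2578.15| = 1124.24 m/s
Step 7: Total delta-v = 1511.09 + 1124.24 = 2635.3 m/s

2635.3


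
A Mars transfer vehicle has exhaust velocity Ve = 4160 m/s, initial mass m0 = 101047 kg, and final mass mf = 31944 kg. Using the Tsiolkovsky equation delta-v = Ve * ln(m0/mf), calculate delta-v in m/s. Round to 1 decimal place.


Step 1: Mass ratio m0/mf = 101047 / 31944 = 3.163254
Step 2: ln(3.163254) = 1.151601
Step 3: delta-v = 4160 * 1.151601 = 4790.7 m/s

4790.7


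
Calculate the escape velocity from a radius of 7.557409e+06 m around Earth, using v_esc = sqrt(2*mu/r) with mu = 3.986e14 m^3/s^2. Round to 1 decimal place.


Step 1: 2*mu/r = 2 * 3.986e14 / 7.557409e+06 = 105485888.0868
Step 2: v_esc = sqrt(105485888.0868) = 10270.6 m/s

10270.6


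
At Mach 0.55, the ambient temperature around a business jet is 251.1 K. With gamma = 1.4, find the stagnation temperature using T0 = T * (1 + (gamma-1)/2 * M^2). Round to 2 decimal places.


Step 1: (gamma-1)/2 = 0.2
Step 2: M^2 = 0.3025
Step 3: 1 + 0.2 * 0.3025 = 1.0605
Step 4: T0 = 251.1 * 1.0605 = 266.29 K

266.29
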